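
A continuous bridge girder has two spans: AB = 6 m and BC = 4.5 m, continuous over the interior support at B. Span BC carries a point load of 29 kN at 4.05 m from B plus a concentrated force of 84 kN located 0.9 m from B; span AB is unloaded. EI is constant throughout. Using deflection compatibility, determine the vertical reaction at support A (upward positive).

R_A = -4.349 kN

Insert a hinge at B; M_B is the redundant, and each span becomes simply supported.
End slopes at the hinge B, treating each span as simply supported:
  span BC: point load 29 at a = 4.05: Pab(L + b)/(6LEI) = 9.69/EI
  span BC: point load 84 at a = 0.9: Pab(L + b)/(6LEI) = 81.65/EI
  relative rotation θ_0 = (0 + 91.34)/EI = 91.34/EI
A unit hogging moment at B produces rotation L₁/(3EI) + L₂/(3EI) = 3.5/EI.
Slope continuity at B: θ_0 = M_B·3.5/EI, so M_B = 91.34/3.5 = 26.1 kN·m (hogging).
Span AB, ΣM about A with M_B applied at B: R_B^{AB}·6 = 0 + 26.1, so R_B^{AB} = 4.349 kN and R_A = 0 − 4.349 = -4.349 kN.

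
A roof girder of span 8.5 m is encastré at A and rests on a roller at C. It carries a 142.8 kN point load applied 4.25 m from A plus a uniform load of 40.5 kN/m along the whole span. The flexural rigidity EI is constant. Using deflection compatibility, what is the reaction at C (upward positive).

R_C = 173.7 kN

Release the roller at C. Primary structure: cantilever fixed at A.
Deflection at C on the released cantilever, summing each load's contribution:
  point load 142.8 at a = 4.25: Pa²(3L − a)/(6EI) = 9135/EI
  UDL 40.5: wL⁴/(8EI) = 26427/EI
  δ_0 = 35562/EI
Tip deflection under a unit load at C: L³/(3EI) = 204.7/EI.
The prop prevents deflection at C: R_C = δ_0/δ_{CC} = 35562/204.7 = 173.7 kN.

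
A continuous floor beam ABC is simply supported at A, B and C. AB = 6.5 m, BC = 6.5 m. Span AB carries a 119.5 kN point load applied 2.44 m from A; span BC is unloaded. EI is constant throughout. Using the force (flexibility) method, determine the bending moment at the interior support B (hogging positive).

Release continuity at B by inserting a hinge; the redundant is the internal moment M_B. The primary structure is two simply-supported spans AB and BC.
Discontinuity in slope at B on the released structure — sum the simple-span end rotations:
  span AB: point load 119.5 at a = 2.44: Pab(L + a)/(6LEI) = 271.4/EI
  relative rotation θ_0 = (271.4 + 0)/EI = 271.4/EI
A unit hogging moment at B produces rotation L₁/(3EI) + L₂/(3EI) = 4.333/EI.
Compatibility: M_B·(L₁+L₂)/(3EI) = θ_0, giving M_B = 62.62 kN·m (hogging).

M_B = 62.62 kN·m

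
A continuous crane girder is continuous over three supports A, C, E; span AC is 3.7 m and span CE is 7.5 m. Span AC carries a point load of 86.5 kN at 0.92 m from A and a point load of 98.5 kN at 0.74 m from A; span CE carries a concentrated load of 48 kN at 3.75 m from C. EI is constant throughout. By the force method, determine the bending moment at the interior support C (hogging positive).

M_C = 69.09 kN·m

Take M_C as the redundant. Released structure: two simple spans AC and CE with a hinge at C.
Discontinuity in slope at C on the released structure — sum the simple-span end rotations:
  span AC: point load 86.5 at a = 0.92: Pab(L + a)/(6LEI) = 46.04/EI
  span AC: point load 98.5 at a = 0.74: Pab(L + a)/(6LEI) = 43.15/EI
  span CE: point load 48 at a = 3.75: Pab(L + b)/(6LEI) = 168.8/EI
  relative rotation θ_0 = (89.19 + 168.8)/EI = 257.9/EI
A unit hogging moment at C produces rotation L₁/(3EI) + L₂/(3EI) = 3.733/EI.
Compatibility: M_C·(L₁+L₂)/(3EI) = θ_0, giving M_C = 69.09 kN·m (hogging).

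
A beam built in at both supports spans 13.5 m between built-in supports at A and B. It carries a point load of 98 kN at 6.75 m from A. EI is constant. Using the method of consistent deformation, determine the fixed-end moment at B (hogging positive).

M_B = 165.4 kN·m

Release both end moments; the primary structure is a simply-supported span AB with redundants M_A and M_B.
On the primary (simply-supported) span, the end slopes from the loading are:
  at A: point load 98 at a = 6.75: Pab(L + b)/(6LEI) = 1116/EI
  at B: point load 98 at a = 6.75: Pab(L + a)/(6LEI) = 1116/EI
  θ_A0 = 1116/EI,  θ_B0 = 1116/EI
Flexibility coefficients: a unit moment at one end gives L/(3EI) there and L/(6EI) at the far end, so f₁₁ = f₂₂ = 4.5/EI and f₁₂ = f₂₁ = 2.25/EI.
Compatibility — zero rotation at each built-in end:
  4.5 M_A + 2.25 M_B = 1116
  2.25 M_A + 4.5 M_B = 1116
Solving the pair gives M_A = 165.4 kN·m and M_B = 165.4 kN·m (hogging).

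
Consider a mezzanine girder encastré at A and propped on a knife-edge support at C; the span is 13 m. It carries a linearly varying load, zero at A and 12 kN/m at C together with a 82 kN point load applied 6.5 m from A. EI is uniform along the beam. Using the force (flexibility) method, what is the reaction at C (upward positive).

R_C = 68.53 kN

Take the reaction at C as the redundant and release it; the primary structure is a cantilever fixed at A.
Primary-structure tip deflection at C by superposition:
  triangular load, peak 12 at the free end: 11w₀L⁴/(120EI) = 31417/EI
  point load 82 at a = 6.5: Pa²(3L − a)/(6EI) = 18766/EI
  δ_0 = 50183/EI
Flexibility coefficient — unit upward force at C: δ_{CC} = L³/(3EI) = 732.3/EI.
The prop prevents deflection at C: R_C = δ_0/δ_{CC} = 50183/732.3 = 68.53 kN.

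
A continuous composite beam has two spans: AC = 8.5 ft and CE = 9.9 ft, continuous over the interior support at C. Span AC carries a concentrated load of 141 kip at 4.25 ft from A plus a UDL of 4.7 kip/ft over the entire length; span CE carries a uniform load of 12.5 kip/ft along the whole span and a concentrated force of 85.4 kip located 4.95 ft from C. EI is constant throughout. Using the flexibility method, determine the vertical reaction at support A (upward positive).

R_A = 56.23 kip

Take M_C as the redundant. Released structure: two simple spans AC and CE with a hinge at C.
Rotations at C on the released spans (each span's end-slope, ×1/EI):
  span AC: point load 141 at a = 4.25: Pab(L + a)/(6LEI) = 636.7/EI
  span AC: UDL 4.7: wL³/(24EI) = 120.3/EI
  span CE: UDL 12.5: wL³/(24EI) = 505.4/EI
  span CE: point load 85.4 at a = 4.95: Pab(L + b)/(6LEI) = 523.1/EI
  relative rotation θ_0 = (757 + 1028)/EI = 1785/EI
A unit hogging moment at C produces rotation L₁/(3EI) + L₂/(3EI) = 6.133/EI.
Compatibility: M_C·(L₁+L₂)/(3EI) = θ_0, giving M_C = 291.1 kip·ft (hogging).
Span AC, ΣM about A with M_C applied at C: R_C^{AC}·8.5 = 769 + 291.1, so R_C^{AC} = 124.7 kip and R_A = 180.9 − 124.7 = 56.23 kip.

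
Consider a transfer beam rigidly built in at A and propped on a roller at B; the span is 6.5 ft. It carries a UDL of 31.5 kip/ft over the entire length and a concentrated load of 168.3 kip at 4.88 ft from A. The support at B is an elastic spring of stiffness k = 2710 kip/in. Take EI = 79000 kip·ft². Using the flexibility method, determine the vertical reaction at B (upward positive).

R_B = 178.7 kip

Take the reaction at B as the redundant and release it; the primary structure is a cantilever fixed at A.
Primary-structure tip deflection at B by superposition:
  UDL 31.5: wL⁴/(8EI) = 7029/EI
  point load 168.3 at a = 4.88: Pa²(3L − a)/(6EI) = 9766/EI
  δ_0 = 16795/EI
Flexibility coefficient — unit upward force at B: δ_{BB} = L³/(3EI) = 91.54/EI.
With EI = 79000 kip·ft²: δ_0 = 0.21259 ft and δ_{BB} = 0.001159 ft/kip.
Compatibility — the spring shortens by R_B/k under the reaction it provides: δ_0 − R_B·δ_{BB} = R_B/k. With 1/k = 1/(2710×12) ft/kip = 0.000031 ft/kip, R_B = δ_0 / (δ_{BB} + 1/k) = 0.21259 / (0.001159 + 0.000031) = 178.7 kip.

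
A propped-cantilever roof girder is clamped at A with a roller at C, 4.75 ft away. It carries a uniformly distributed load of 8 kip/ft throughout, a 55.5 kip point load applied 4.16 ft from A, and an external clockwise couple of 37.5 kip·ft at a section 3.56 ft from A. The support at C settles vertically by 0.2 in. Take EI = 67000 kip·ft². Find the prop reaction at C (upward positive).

Remove the prop at C; the released (primary) structure is a cantilever built in at A.
Deflection at C on the released cantilever, summing each load's contribution:
  UDL 8: wL⁴/(8EI) = 509.1/EI
  point load 55.5 at a = 4.16: Pa²(3L − a)/(6EI) = 1615/EI
  clockwise couple 37.5 at a = 3.56: M₀a(2L − a)/(2EI) = 396.5/EI
  δ_0 = 2521/EI
Tip deflection under a unit load at C: L³/(3EI) = 35.72/EI.
With EI = 67000 kip·ft²: δ_0 = 0.037623 ft and δ_{CC} = 0.000533 ft/kip.
Compatibility — the beam at C must follow the support down by 0.01667 ft: δ_0 − R_C·δ_{CC} = 0.01667, so R_C = (0.037623 − 0.01667)/0.000533 = 39.3 kip.

R_C = 39.3 kip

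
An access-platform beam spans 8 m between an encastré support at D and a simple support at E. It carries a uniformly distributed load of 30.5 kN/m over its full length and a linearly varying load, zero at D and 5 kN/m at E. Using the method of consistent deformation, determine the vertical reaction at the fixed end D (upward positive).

Release the roller at E. Primary structure: cantilever fixed at D.
Primary-structure tip deflection at E by superposition:
  UDL 30.5: wL⁴/(8EI) = 15616/EI
  triangular load, peak 5 at the free end: 11w₀L⁴/(120EI) = 1877/EI
  δ_0 = 17493/EI
Flexibility coefficient — unit upward force at E: δ_{EE} = L³/(3EI) = 170.7/EI.
The prop prevents deflection at E: R_E = δ_0/δ_{EE} = 17493/170.7 = 102.5 kN.
Vertical equilibrium: R_D = ΣP − R_E = 264 − 102.5 = 161.5 kN.

R_D = 161.5 kN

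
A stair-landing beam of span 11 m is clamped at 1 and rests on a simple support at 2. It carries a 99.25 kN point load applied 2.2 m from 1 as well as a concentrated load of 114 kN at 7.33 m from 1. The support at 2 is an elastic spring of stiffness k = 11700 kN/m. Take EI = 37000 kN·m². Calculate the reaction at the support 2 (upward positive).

Remove the prop at 2; the released (primary) structure is a cantilever built in at 1.
Downward deflection at the released point 2 due to the loads:
  point load 99.25 at a = 2.2: Pa²(3L − a)/(6EI) = 2466/EI
  point load 114 at a = 7.33: Pa²(3L − a)/(6EI) = 26205/EI
  δ_0 = 28671/EI
Tip deflection under a unit load at 2: L³/(3EI) = 443.7/EI.
With EI = 37000 kN·m²: δ_0 = 0.77489 m and δ_{22} = 0.011991 m/kN.
Compatibility — the spring shortens by R_2/k under the reaction it provides: δ_0 − R_2·δ_{22} = R_2/k. With 1/k = 0.000085 m/kN, R_2 = δ_0 / (δ_{22} + 1/k) = 0.77489 / (0.011991 + 0.000085) = 64.17 kN.

R_2 = 64.17 kN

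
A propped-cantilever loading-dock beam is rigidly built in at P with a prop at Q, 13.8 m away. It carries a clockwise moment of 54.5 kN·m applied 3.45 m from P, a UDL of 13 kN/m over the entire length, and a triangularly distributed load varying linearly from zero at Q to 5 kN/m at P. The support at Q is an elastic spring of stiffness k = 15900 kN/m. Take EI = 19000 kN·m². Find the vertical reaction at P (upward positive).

R_P = 137.2 kN

Take the reaction at Q as the redundant and release it; the primary structure is a cantilever fixed at P.
Primary-structure tip deflection at Q by superposition:
  clockwise couple 54.5 at a = 3.45: M₀a(2L − a)/(2EI) = 2270/EI
  UDL 13: wL⁴/(8EI) = 58935/EI
  triangular load, peak 5 at the fixed end: w₀L⁴/(30EI) = 6045/EI
  δ_0 = 67249/EI
Flexibility coefficient — unit upward force at Q: δ_{QQ} = L³/(3EI) = 876/EI.
With EI = 19000 kN·m²: δ_0 = 3.5394 m and δ_{QQ} = 0.046107 m/kN.
Compatibility — the spring shortens by R_Q/k under the reaction it provides: δ_0 − R_Q·δ_{QQ} = R_Q/k. With 1/k = 0.000063 m/kN, R_Q = δ_0 / (δ_{QQ} + 1/k) = 3.5394 / (0.046107 + 0.000063) = 76.66 kN.
Vertical equilibrium: R_P = ΣP − R_Q = 213.9 − 76.66 = 137.2 kN.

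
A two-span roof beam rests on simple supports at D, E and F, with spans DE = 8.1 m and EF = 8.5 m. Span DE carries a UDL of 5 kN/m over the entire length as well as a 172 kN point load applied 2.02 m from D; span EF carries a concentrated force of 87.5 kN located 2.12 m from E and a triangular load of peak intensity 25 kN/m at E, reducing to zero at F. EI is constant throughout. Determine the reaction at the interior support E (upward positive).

Take M_E as the redundant. Released structure: two simple spans DE and EF with a hinge at E.
End slopes at the hinge E, treating each span as simply supported:
  span DE: UDL 5: wL³/(24EI) = 110.7/EI
  span DE: point load 172 at a = 2.02: Pab(L + a)/(6LEI) = 439.9/EI
  span EF: point load 87.5 at a = 2.12: Pab(L + b)/(6LEI) = 345.3/EI
  span EF: triangular load, peak 25: w₀L³/(45EI) = 341.2/EI
  relative rotation θ_0 = (550.6 + 686.5)/EI = 1237/EI
A unit hogging moment at E produces rotation L₁/(3EI) + L₂/(3EI) = 5.533/EI.
Slope continuity at E: θ_0 = M_E·5.533/EI, so M_E = 1237/5.533 = 223.6 kN·m (hogging).
Span DE, ΣM about D with M_E applied at E: R_E^{DE}·8.1 = 511.5 + 223.6, so R_E^{DE} = 90.74 kN and R_D = 212.5 − 90.74 = 121.8 kN.
Span EF, ΣM about F: R_E^{EF}·8.5 = 1160 + 223.6, so R_E^{EF} = 162.8 kN and R_F = 193.8 − 162.8 = 30.94 kN.
R_E = 90.74 + 162.8 = 253.6 kN.

R_E = 253.6 kN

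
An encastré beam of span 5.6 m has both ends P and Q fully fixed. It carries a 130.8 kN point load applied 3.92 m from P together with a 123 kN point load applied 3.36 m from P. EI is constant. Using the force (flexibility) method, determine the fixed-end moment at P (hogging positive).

Release both end moments; the primary structure is a simply-supported span PQ with redundants M_P and M_Q.
On the primary (simply-supported) span, the end slopes from the loading are:
  at P: point load 130.8 at a = 3.92: Pab(L + b)/(6LEI) = 186.6/EI
  at Q: point load 130.8 at a = 3.92: Pab(L + a)/(6LEI) = 244.1/EI
  at P: point load 123 at a = 3.36: Pab(L + b)/(6LEI) = 216/EI
  at Q: point load 123 at a = 3.36: Pab(L + a)/(6LEI) = 246.9/EI
  θ_P0 = 402.6/EI,  θ_Q0 = 490.9/EI
Flexibility coefficients: a unit moment at one end gives L/(3EI) there and L/(6EI) at the far end, so f₁₁ = f₂₂ = 1.867/EI and f₁₂ = f₂₁ = 0.9333/EI.
Compatibility — zero rotation at each built-in end:
  1.867 M_P + 0.9333 M_Q = 402.6
  0.9333 M_P + 1.867 M_Q = 490.9
Solving the pair gives M_P = 112.3 kN·m and M_Q = 206.9 kN·m (hogging).

M_P = 112.3 kN·m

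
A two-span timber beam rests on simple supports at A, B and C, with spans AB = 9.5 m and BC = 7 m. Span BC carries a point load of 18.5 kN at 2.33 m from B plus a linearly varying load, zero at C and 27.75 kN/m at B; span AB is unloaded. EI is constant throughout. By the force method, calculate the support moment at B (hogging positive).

M_B = 48.63 kN·m

Release continuity at B by inserting a hinge; the redundant is the internal moment M_B. The primary structure is two simply-supported spans AB and BC.
End slopes at the hinge B, treating each span as simply supported:
  span BC: point load 18.5 at a = 2.33: Pab(L + b)/(6LEI) = 55.93/EI
  span BC: triangular load, peak 27.75: w₀L³/(45EI) = 211.5/EI
  relative rotation θ_0 = (0 + 267.4)/EI = 267.4/EI
A unit hogging moment at B produces rotation L₁/(3EI) + L₂/(3EI) = 5.5/EI.
Slope continuity at B: θ_0 = M_B·5.5/EI, so M_B = 267.4/5.5 = 48.63 kN·m (hogging).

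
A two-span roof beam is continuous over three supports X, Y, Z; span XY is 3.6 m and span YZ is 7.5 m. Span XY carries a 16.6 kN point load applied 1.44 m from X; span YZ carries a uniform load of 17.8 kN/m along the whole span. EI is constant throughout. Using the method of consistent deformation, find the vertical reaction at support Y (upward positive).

Insert a hinge at Y; M_Y is the redundant, and each span becomes simply supported.
End slopes at the hinge Y, treating each span as simply supported:
  span XY: point load 16.6 at a = 1.44: Pab(L + a)/(6LEI) = 12.05/EI
  span YZ: UDL 17.8: wL³/(24EI) = 312.9/EI
  relative rotation θ_0 = (12.05 + 312.9)/EI = 324.9/EI
A unit hogging moment at Y produces rotation L₁/(3EI) + L₂/(3EI) = 3.7/EI.
Compatibility: M_Y·(L₁+L₂)/(3EI) = θ_0, giving M_Y = 87.82 kN·m (hogging).
Span XY, ΣM about X with M_Y applied at Y: R_Y^{XY}·3.6 = 23.9 + 87.82, so R_Y^{XY} = 31.03 kN and R_X = 16.6 − 31.03 = -14.43 kN.
Span YZ, ΣM about Z: R_Y^{YZ}·7.5 = 500.6 + 87.82, so R_Y^{YZ} = 78.46 kN and R_Z = 133.5 − 78.46 = 55.04 kN.
R_Y = 31.03 + 78.46 = 109.5 kN.

R_Y = 109.5 kN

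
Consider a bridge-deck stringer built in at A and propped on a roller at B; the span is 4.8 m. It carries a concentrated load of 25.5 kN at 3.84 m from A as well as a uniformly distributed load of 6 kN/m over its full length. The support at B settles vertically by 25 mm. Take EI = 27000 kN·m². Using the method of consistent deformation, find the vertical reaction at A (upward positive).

Take the reaction at B as the redundant and release it; the primary structure is a cantilever fixed at A.
Free-end deflection of the primary structure under the applied loading (downward +):
  point load 25.5 at a = 3.84: Pa²(3L − a)/(6EI) = 661.8/EI
  UDL 6: wL⁴/(8EI) = 398.1/EI
  δ_0 = 1060/EI
Tip deflection under a unit load at B: L³/(3EI) = 36.86/EI.
With EI = 27000 kN·m²: δ_0 = 0.039256 m and δ_{BB} = 0.001365 m/kN.
Compatibility — the beam at B must follow the support down by 0.025 m: δ_0 − R_B·δ_{BB} = 0.025, so R_B = (0.039256 − 0.025)/0.001365 = 10.44 kN.
Vertical equilibrium: R_A = ΣP − R_B = 54.3 − 10.44 = 43.86 kN.

R_A = 43.86 kN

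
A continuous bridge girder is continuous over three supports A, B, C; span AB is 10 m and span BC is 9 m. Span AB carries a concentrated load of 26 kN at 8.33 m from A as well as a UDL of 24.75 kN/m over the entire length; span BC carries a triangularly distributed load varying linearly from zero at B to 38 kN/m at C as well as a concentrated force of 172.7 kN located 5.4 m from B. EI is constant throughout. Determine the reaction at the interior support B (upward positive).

Take M_B as the redundant. Released structure: two simple spans AB and BC with a hinge at B.
Rotations at B on the released spans (each span's end-slope, ×1/EI):
  span AB: point load 26 at a = 8.33: Pab(L + a)/(6LEI) = 110.5/EI
  span AB: UDL 24.75: wL³/(24EI) = 1031/EI
  span BC: triangular load, peak 38: 7w₀L³/(360EI) = 538.6/EI
  span BC: point load 172.7 at a = 5.4: Pab(L + b)/(6LEI) = 783.4/EI
  relative rotation θ_0 = (1142 + 1322)/EI = 2464/EI
A unit hogging moment at B produces rotation L₁/(3EI) + L₂/(3EI) = 6.333/EI.
Slope continuity at B: θ_0 = M_B·6.333/EI, so M_B = 2464/6.333 = 389 kN·m (hogging).
Span AB, ΣM about A with M_B applied at B: R_B^{AB}·10 = 1454 + 389, so R_B^{AB} = 184.3 kN and R_A = 273.5 − 184.3 = 89.19 kN.
Span BC, ΣM about C: R_B^{BC}·9 = 1135 + 389, so R_B^{BC} = 169.3 kN and R_C = 343.7 − 169.3 = 174.4 kN.
R_B = 184.3 + 169.3 = 353.6 kN.

R_B = 353.6 kN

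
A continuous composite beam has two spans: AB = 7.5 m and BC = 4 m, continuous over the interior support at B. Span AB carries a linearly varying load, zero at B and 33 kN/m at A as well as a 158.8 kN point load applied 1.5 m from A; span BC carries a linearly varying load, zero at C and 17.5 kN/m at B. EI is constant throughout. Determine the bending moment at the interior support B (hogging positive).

Release continuity at B by inserting a hinge; the redundant is the internal moment M_B. The primary structure is two simply-supported spans AB and BC.
Discontinuity in slope at B on the released structure — sum the simple-span end rotations:
  span AB: triangular load, peak 33: 7w₀L³/(360EI) = 270.7/EI
  span AB: point load 158.8 at a = 1.5: Pab(L + a)/(6LEI) = 285.8/EI
  span BC: triangular load, peak 17.5: w₀L³/(45EI) = 24.89/EI
  relative rotation θ_0 = (556.5 + 24.89)/EI = 581.4/EI
A unit hogging moment at B produces rotation L₁/(3EI) + L₂/(3EI) = 3.833/EI.
Compatibility: M_B·(L₁+L₂)/(3EI) = θ_0, giving M_B = 151.7 kN·m (hogging).

M_B = 151.7 kN·m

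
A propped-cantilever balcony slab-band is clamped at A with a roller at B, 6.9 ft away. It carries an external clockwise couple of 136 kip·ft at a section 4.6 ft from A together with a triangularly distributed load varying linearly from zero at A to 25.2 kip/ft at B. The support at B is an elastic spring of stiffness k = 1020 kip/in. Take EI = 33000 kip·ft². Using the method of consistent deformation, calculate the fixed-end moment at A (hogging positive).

M_A = 36.94 kip·ft

Take the reaction at B as the redundant and release it; the primary structure is a cantilever fixed at A.
Downward deflection at the released point B due to the loads:
  clockwise couple 136 at a = 4.6: M₀a(2L − a)/(2EI) = 2878/EI
  triangular load, peak 25.2 at the free end: 11w₀L⁴/(120EI) = 5236/EI
  δ_0 = 8114/EI
Flexibility coefficient — unit upward force at B: δ_{BB} = L³/(3EI) = 109.5/EI.
With EI = 33000 kip·ft²: δ_0 = 0.24587 ft and δ_{BB} = 0.003318 ft/kip.
Compatibility — the spring shortens by R_B/k under the reaction it provides: δ_0 − R_B·δ_{BB} = R_B/k. With 1/k = 1/(1020×12) ft/kip = 0.000082 ft/kip, R_B = δ_0 / (δ_{BB} + 1/k) = 0.24587 / (0.003318 + 0.000082) = 72.32 kip.
Moment equilibrium about A: M_A = Σ(load moments about A) − R_B·L = 535.9 − 72.32×6.9 = 36.94 kip·ft.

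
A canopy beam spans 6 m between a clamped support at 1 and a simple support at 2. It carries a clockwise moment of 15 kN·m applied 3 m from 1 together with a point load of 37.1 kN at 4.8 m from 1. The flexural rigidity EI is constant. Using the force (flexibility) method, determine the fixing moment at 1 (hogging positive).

M_1 = 19.49 kN·m

Remove the prop at 2; the released (primary) structure is a cantilever built in at 1.
Deflection at 2 on the released cantilever, summing each load's contribution:
  clockwise couple 15 at a = 3: M₀a(2L − a)/(2EI) = 202.5/EI
  point load 37.1 at a = 4.8: Pa²(3L − a)/(6EI) = 1881/EI
  δ_0 = 2083/EI
Flexibility coefficient — unit upward force at 2: δ_{22} = L³/(3EI) = 72/EI.
Compatibility at 2: δ_0 − R_2·δ_{22} = 0, so R_2 = 2083/72 = 28.93 kN.
Moment equilibrium about 1: M_1 = Σ(load moments about 1) − R_2·L = 193.1 − 28.93×6 = 19.49 kN·m.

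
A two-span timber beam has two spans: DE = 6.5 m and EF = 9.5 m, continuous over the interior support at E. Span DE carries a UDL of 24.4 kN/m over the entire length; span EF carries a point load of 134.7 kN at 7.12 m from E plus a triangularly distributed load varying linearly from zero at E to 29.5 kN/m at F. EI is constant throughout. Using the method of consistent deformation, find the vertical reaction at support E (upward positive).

Insert a hinge at E; M_E is the redundant, and each span becomes simply supported.
Discontinuity in slope at E on the released structure — sum the simple-span end rotations:
  span DE: UDL 24.4: wL³/(24EI) = 279.2/EI
  span EF: point load 134.7 at a = 7.12: Pab(L + b)/(6LEI) = 475.7/EI
  span EF: triangular load, peak 29.5: 7w₀L³/(360EI) = 491.8/EI
  relative rotation θ_0 = (279.2 + 967.5)/EI = 1247/EI
A unit hogging moment at E produces rotation L₁/(3EI) + L₂/(3EI) = 5.333/EI.
Compatibility: M_E·(L₁+L₂)/(3EI) = θ_0, giving M_E = 233.8 kN·m (hogging).
Span DE, ΣM about D with M_E applied at E: R_E^{DE}·6.5 = 515.5 + 233.8, so R_E^{DE} = 115.3 kN and R_D = 158.6 − 115.3 = 43.34 kN.
Span EF, ΣM about F: R_E^{EF}·9.5 = 764.3 + 233.8, so R_E^{EF} = 105.1 kN and R_F = 274.8 − 105.1 = 169.8 kN.
R_E = 115.3 + 105.1 = 220.3 kN.

R_E = 220.3 kN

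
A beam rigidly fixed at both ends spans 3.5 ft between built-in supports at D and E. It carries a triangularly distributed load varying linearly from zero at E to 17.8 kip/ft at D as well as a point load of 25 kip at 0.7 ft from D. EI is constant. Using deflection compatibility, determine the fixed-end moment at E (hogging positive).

Release both end moments; the primary structure is a simply-supported span DE with redundants M_D and M_E.
End rotations of the released simple span under the applied load (×1/EI):
  at D: triangular load, peak 17.8: w₀L³/(45EI) = 16.96/EI
  at E: triangular load, peak 17.8: 7w₀L³/(360EI) = 14.84/EI
  at D: point load 25 at a = 0.7: Pab(L + b)/(6LEI) = 14.7/EI
  at E: point load 25 at a = 0.7: Pab(L + a)/(6LEI) = 9.8/EI
  θ_D0 = 31.66/EI,  θ_E0 = 24.64/EI
Flexibility coefficients: a unit moment at one end gives L/(3EI) there and L/(6EI) at the far end, so f₁₁ = f₂₂ = 1.167/EI and f₁₂ = f₂₁ = 0.5833/EI.
Compatibility — zero rotation at each built-in end:
  1.167 M_D + 0.5833 M_E = 31.66
  0.5833 M_D + 1.167 M_E = 24.64
Solving the pair gives M_D = 22.1 kip·ft and M_E = 10.07 kip·ft (hogging).

M_E = 10.07 kip·ft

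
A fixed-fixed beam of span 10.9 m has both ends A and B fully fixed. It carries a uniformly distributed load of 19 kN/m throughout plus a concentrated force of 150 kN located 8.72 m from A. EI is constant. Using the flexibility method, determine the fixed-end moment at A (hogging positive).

M_A = 240.4 kN·m

Release both end moments; the primary structure is a simply-supported span AB with redundants M_A and M_B.
End rotations of the released simple span under the applied load (×1/EI):
  at A: UDL 19: wL³/(24EI) = 1025/EI
  at B: UDL 19: wL³/(24EI) = 1025/EI
  at A: point load 150 at a = 8.72: Pab(L + b)/(6LEI) = 570.3/EI
  at B: point load 150 at a = 8.72: Pab(L + a)/(6LEI) = 855.4/EI
  θ_A0 = 1596/EI,  θ_B0 = 1881/EI
Flexibility coefficients: a unit moment at one end gives L/(3EI) there and L/(6EI) at the far end, so f₁₁ = f₂₂ = 3.633/EI and f₁₂ = f₂₁ = 1.817/EI.
Compatibility — zero rotation at each built-in end:
  3.633 M_A + 1.817 M_B = 1596
  1.817 M_A + 3.633 M_B = 1881
Solving the pair gives M_A = 240.4 kN·m and M_B = 397.4 kN·m (hogging).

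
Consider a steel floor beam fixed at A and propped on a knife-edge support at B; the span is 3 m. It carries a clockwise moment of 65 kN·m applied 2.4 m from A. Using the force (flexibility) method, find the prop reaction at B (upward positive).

R_B = 31.2 kN

Release the roller at B. Primary structure: cantilever fixed at A.
Free-end deflection of the primary structure under the applied loading (downward +):
  clockwise couple 65 at a = 2.4: M₀a(2L − a)/(2EI) = 280.8/EI
Tip deflection under a unit load at B: L³/(3EI) = 9/EI.
Compatibility at B: δ_0 − R_B·δ_{BB} = 0, so R_B = 280.8/9 = 31.2 kN.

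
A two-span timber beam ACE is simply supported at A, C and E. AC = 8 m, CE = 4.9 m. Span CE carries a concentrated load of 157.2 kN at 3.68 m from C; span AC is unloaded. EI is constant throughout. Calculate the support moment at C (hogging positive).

M_C = 34.17 kN·m

Insert a hinge at C; M_C is the redundant, and each span becomes simply supported.
Rotations at C on the released spans (each span's end-slope, ×1/EI):
  span CE: point load 157.2 at a = 3.68: Pab(L + b)/(6LEI) = 146.9/EI
  relative rotation θ_0 = (0 + 146.9)/EI = 146.9/EI
A unit hogging moment at C produces rotation L₁/(3EI) + L₂/(3EI) = 4.3/EI.
Slope continuity at C: θ_0 = M_C·4.3/EI, so M_C = 146.9/4.3 = 34.17 kN·m (hogging).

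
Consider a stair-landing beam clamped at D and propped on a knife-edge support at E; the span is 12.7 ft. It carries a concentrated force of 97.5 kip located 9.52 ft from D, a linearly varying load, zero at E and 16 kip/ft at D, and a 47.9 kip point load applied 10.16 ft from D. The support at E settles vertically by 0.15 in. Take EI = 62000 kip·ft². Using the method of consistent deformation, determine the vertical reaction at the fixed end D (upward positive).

Release the roller at E. Primary structure: cantilever fixed at D.
Primary-structure tip deflection at E by superposition:
  point load 97.5 at a = 9.52: Pa²(3L − a)/(6EI) = 42091/EI
  triangular load, peak 16 at the fixed end: w₀L⁴/(30EI) = 13874/EI
  point load 47.9 at a = 10.16: Pa²(3L − a)/(6EI) = 23025/EI
  δ_0 = 78990/EI
Flexibility coefficient — unit upward force at E: δ_{EE} = L³/(3EI) = 682.8/EI.
With EI = 62000 kip·ft²: δ_0 = 1.274 ft and δ_{EE} = 0.011013 ft/kip.
Compatibility — the beam at E must follow the support down by 0.0125 ft: δ_0 − R_E·δ_{EE} = 0.0125, so R_E = (1.274 − 0.0125)/0.011013 = 114.6 kip.
Vertical equilibrium: R_D = ΣP − R_E = 247 − 114.6 = 132.4 kip.

R_D = 132.4 kip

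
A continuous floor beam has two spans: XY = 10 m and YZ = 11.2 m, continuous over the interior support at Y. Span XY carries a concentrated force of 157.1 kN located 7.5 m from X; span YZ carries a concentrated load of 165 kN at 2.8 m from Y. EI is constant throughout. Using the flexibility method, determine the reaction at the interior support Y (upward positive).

R_Y = 294.9 kN

Take M_Y as the redundant. Released structure: two simple spans XY and YZ with a hinge at Y.
Rotations at Y on the released spans (each span's end-slope, ×1/EI):
  span XY: point load 157.1 at a = 7.5: Pab(L + a)/(6LEI) = 859.1/EI
  span YZ: point load 165 at a = 2.8: Pab(L + b)/(6LEI) = 1132/EI
  relative rotation θ_0 = (859.1 + 1132)/EI = 1991/EI
A unit hogging moment at Y produces rotation L₁/(3EI) + L₂/(3EI) = 7.067/EI.
Slope continuity at Y: θ_0 = M_Y·7.067/EI, so M_Y = 1991/7.067 = 281.8 kN·m (hogging).
Span XY, ΣM about X with M_Y applied at Y: R_Y^{XY}·10 = 1178 + 281.8, so R_Y^{XY} = 146 kN and R_X = 157.1 − 146 = 11.1 kN.
Span YZ, ΣM about Z: R_Y^{YZ}·11.2 = 1386 + 281.8, so R_Y^{YZ} = 148.9 kN and R_Z = 165 − 148.9 = 16.09 kN.
R_Y = 146 + 148.9 = 294.9 kN.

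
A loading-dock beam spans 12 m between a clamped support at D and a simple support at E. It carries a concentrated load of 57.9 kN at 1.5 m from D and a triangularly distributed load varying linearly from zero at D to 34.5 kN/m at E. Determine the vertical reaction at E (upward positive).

Take the reaction at E as the redundant and release it; the primary structure is a cantilever fixed at D.
Free-end deflection of the primary structure under the applied loading (downward +):
  point load 57.9 at a = 1.5: Pa²(3L − a)/(6EI) = 749.1/EI
  triangular load, peak 34.5 at the free end: 11w₀L⁴/(120EI) = 65578/EI
  δ_0 = 66327/EI
Tip deflection under a unit load at E: L³/(3EI) = 576/EI.
The prop prevents deflection at E: R_E = δ_0/δ_{EE} = 66327/576 = 115.2 kN.

R_E = 115.2 kN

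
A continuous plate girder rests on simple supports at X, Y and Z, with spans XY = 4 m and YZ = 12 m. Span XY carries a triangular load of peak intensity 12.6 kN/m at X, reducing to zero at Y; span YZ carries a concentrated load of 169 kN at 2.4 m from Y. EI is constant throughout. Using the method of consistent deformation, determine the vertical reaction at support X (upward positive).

Insert a hinge at Y; M_Y is the redundant, and each span becomes simply supported.
Discontinuity in slope at Y on the released structure — sum the simple-span end rotations:
  span XY: triangular load, peak 12.6: 7w₀L³/(360EI) = 15.68/EI
  span YZ: point load 169 at a = 2.4: Pab(L + b)/(6LEI) = 1168/EI
  relative rotation θ_0 = (15.68 + 1168)/EI = 1184/EI
A unit hogging moment at Y produces rotation L₁/(3EI) + L₂/(3EI) = 5.333/EI.
Slope continuity at Y: θ_0 = M_Y·5.333/EI, so M_Y = 1184/5.333 = 222 kN·m (hogging).
Span XY, ΣM about X with M_Y applied at Y: R_Y^{XY}·4 = 33.6 + 222, so R_Y^{XY} = 63.89 kN and R_X = 25.2 − 63.89 = -38.69 kN.

R_X = -38.69 kN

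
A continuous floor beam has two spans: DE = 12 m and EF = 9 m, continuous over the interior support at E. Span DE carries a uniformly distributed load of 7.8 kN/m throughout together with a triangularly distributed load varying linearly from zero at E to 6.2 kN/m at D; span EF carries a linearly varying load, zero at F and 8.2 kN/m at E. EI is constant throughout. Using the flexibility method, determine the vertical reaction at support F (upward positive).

R_F = -2.03 kN

Take M_E as the redundant. Released structure: two simple spans DE and EF with a hinge at E.
Rotations at E on the released spans (each span's end-slope, ×1/EI):
  span DE: UDL 7.8: wL³/(24EI) = 561.6/EI
  span DE: triangular load, peak 6.2: 7w₀L³/(360EI) = 208.3/EI
  span EF: triangular load, peak 8.2: w₀L³/(45EI) = 132.8/EI
  relative rotation θ_0 = (769.9 + 132.8)/EI = 902.8/EI
A unit hogging moment at E produces rotation L₁/(3EI) + L₂/(3EI) = 7/EI.
Compatibility: M_E·(L₁+L₂)/(3EI) = θ_0, giving M_E = 129 kN·m (hogging).
Span EF, ΣM about F: R_E^{EF}·9 = 221.4 + 129, so R_E^{EF} = 38.93 kN and R_F = 36.9 − 38.93 = -2.03 kN.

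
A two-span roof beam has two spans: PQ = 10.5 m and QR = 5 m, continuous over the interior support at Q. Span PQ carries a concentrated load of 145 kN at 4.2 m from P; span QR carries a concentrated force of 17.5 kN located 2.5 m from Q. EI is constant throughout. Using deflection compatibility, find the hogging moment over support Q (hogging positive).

Release continuity at Q by inserting a hinge; the redundant is the internal moment M_Q. The primary structure is two simply-supported spans PQ and QR.
Rotations at Q on the released spans (each span's end-slope, ×1/EI):
  span PQ: point load 145 at a = 4.2: Pab(L + a)/(6LEI) = 895.2/EI
  span QR: point load 17.5 at a = 2.5: Pab(L + b)/(6LEI) = 27.34/EI
  relative rotation θ_0 = (895.2 + 27.34)/EI = 922.6/EI
A unit hogging moment at Q produces rotation L₁/(3EI) + L₂/(3EI) = 5.167/EI.
Slope continuity at Q: θ_0 = M_Q·5.167/EI, so M_Q = 922.6/5.167 = 178.6 kN·m (hogging).

M_Q = 178.6 kN·m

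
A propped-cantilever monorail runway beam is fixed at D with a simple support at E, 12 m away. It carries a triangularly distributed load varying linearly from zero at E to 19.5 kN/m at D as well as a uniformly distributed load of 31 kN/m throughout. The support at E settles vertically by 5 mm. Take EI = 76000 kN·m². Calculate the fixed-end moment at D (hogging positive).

Take the reaction at E as the redundant and release it; the primary structure is a cantilever fixed at D.
Downward deflection at the released point E due to the loads:
  triangular load, peak 19.5 at the fixed end: w₀L⁴/(30EI) = 13478/EI
  UDL 31: wL⁴/(8EI) = 80352/EI
  δ_0 = 93830/EI
Tip deflection under a unit load at E: L³/(3EI) = 576/EI.
With EI = 76000 kN·m²: δ_0 = 1.2346 m and δ_{EE} = 0.007579 m/kN.
Compatibility — the beam at E must follow the support down by 0.005 m: δ_0 − R_E·δ_{EE} = 0.005, so R_E = (1.2346 − 0.005)/0.007579 = 162.2 kN.
Moment equilibrium about D: M_D = Σ(load moments about D) − R_E·L = 2700 − 162.2×12 = 753.1 kN·m.

M_D = 753.1 kN·m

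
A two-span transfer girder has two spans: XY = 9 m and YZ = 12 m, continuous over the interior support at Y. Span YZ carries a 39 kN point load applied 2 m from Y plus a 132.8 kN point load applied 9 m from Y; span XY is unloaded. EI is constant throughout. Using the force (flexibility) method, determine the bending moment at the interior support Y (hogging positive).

Take M_Y as the redundant. Released structure: two simple spans XY and YZ with a hinge at Y.
End slopes at the hinge Y, treating each span as simply supported:
  span YZ: point load 39 at a = 2: Pab(L + b)/(6LEI) = 238.3/EI
  span YZ: point load 132.8 at a = 9: Pab(L + b)/(6LEI) = 747/EI
  relative rotation θ_0 = (0 + 985.3)/EI = 985.3/EI
A unit hogging moment at Y produces rotation L₁/(3EI) + L₂/(3EI) = 7/EI.
Slope continuity at Y: θ_0 = M_Y·7/EI, so M_Y = 985.3/7 = 140.8 kN·m (hogging).

M_Y = 140.8 kN·m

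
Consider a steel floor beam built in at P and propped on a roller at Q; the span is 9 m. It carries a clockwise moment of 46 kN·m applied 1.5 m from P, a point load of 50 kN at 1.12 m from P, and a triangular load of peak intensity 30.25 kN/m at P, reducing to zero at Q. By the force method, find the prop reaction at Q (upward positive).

Release the roller at Q. Primary structure: cantilever fixed at P.
Free-end deflection of the primary structure under the applied loading (downward +):
  clockwise couple 46 at a = 1.5: M₀a(2L − a)/(2EI) = 569.2/EI
  point load 50 at a = 1.12: Pa²(3L − a)/(6EI) = 270.5/EI
  triangular load, peak 30.25 at the fixed end: w₀L⁴/(30EI) = 6616/EI
  δ_0 = 7455/EI
Tip deflection under a unit load at Q: L³/(3EI) = 243/EI.
The prop prevents deflection at Q: R_Q = δ_0/δ_{QQ} = 7455/243 = 30.68 kN.

R_Q = 30.68 kN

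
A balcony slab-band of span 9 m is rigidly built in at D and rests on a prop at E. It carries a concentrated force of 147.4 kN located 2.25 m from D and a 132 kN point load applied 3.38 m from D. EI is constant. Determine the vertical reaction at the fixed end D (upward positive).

Remove the prop at E; the released (primary) structure is a cantilever built in at D.
Primary-structure tip deflection at E by superposition:
  point load 147.4 at a = 2.25: Pa²(3L − a)/(6EI) = 3078/EI
  point load 132 at a = 3.38: Pa²(3L − a)/(6EI) = 5937/EI
  δ_0 = 9015/EI
Tip deflection under a unit load at E: L³/(3EI) = 243/EI.
The prop prevents deflection at E: R_E = δ_0/δ_{EE} = 9015/243 = 37.1 kN.
Vertical equilibrium: R_D = ΣP − R_E = 279.4 − 37.1 = 242.3 kN.

R_D = 242.3 kN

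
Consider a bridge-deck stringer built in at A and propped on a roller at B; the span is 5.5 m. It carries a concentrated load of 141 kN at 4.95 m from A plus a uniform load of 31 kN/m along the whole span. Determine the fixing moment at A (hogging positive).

M_A = 155.6 kN·m

Take the reaction at B as the redundant and release it; the primary structure is a cantilever fixed at A.
Downward deflection at the released point B due to the loads:
  point load 141 at a = 4.95: Pa²(3L − a)/(6EI) = 6651/EI
  UDL 31: wL⁴/(8EI) = 3546/EI
  δ_0 = 10196/EI
Flexibility coefficient — unit upward force at B: δ_{BB} = L³/(3EI) = 55.46/EI.
The prop prevents deflection at B: R_B = δ_0/δ_{BB} = 10196/55.46 = 183.9 kN.
Moment equilibrium about A: M_A = Σ(load moments about A) − R_B·L = 1167 − 183.9×5.5 = 155.6 kN·m.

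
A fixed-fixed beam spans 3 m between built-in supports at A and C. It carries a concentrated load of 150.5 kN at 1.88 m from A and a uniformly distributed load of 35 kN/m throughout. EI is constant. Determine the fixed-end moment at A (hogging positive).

Release both end moments; the primary structure is a simply-supported span AC with redundants M_A and M_C.
On the primary (simply-supported) span, the end slopes from the loading are:
  at A: point load 150.5 at a = 1.88: Pab(L + b)/(6LEI) = 72.53/EI
  at C: point load 150.5 at a = 1.88: Pab(L + a)/(6LEI) = 85.91/EI
  at A: UDL 35: wL³/(24EI) = 39.38/EI
  at C: UDL 35: wL³/(24EI) = 39.38/EI
  θ_A0 = 111.9/EI,  θ_C0 = 125.3/EI
Flexibility coefficients: a unit moment at one end gives L/(3EI) there and L/(6EI) at the far end, so f₁₁ = f₂₂ = 1/EI and f₁₂ = f₂₁ = 0.5/EI.
Compatibility — zero rotation at each built-in end:
  1 M_A + 0.5 M_C = 111.9
  0.5 M_A + 1 M_C = 125.3
Solving the pair gives M_A = 65.69 kN·m and M_C = 92.45 kN·m (hogging).

M_A = 65.69 kN·m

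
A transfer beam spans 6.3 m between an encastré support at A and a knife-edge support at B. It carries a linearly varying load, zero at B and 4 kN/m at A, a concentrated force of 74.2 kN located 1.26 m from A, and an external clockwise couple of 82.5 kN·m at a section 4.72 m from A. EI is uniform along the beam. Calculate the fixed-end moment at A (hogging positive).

M_A = 44.43 kN·m

Remove the prop at B; the released (primary) structure is a cantilever built in at A.
Primary-structure tip deflection at B by superposition:
  triangular load, peak 4 at the fixed end: w₀L⁴/(30EI) = 210/EI
  point load 74.2 at a = 1.26: Pa²(3L − a)/(6EI) = 346.3/EI
  clockwise couple 82.5 at a = 4.72: M₀a(2L − a)/(2EI) = 1534/EI
  δ_0 = 2091/EI
Tip deflection under a unit load at B: L³/(3EI) = 83.35/EI.
Compatibility at B: δ_0 − R_B·δ_{BB} = 0, so R_B = 2091/83.35 = 25.08 kN.
Moment equilibrium about A: M_A = Σ(load moments about A) − R_B·L = 202.5 − 25.08×6.3 = 44.43 kN·m.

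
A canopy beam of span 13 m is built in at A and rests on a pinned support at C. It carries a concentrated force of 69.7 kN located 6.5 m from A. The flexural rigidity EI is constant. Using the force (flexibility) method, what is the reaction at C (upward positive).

R_C = 21.78 kN

Choose R_C as the redundant. The primary structure is the cantilever fixed at A.
Downward deflection at the released point C due to the loads:
  point load 69.7 at a = 6.5: Pa²(3L − a)/(6EI) = 15951/EI
Flexibility coefficient — unit upward force at C: δ_{CC} = L³/(3EI) = 732.3/EI.
Compatibility at C: δ_0 − R_C·δ_{CC} = 0, so R_C = 15951/732.3 = 21.78 kN.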